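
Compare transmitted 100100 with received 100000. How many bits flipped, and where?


XOR: 000100

1 error(s) at position(s): 3


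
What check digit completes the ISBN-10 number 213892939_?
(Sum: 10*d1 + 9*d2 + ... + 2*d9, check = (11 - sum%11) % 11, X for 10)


Weighted sum: 236
236 mod 11 = 5

Check digit: 6


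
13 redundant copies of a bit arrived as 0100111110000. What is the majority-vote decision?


Ones: 6 out of 13
Threshold: 7

0 (6/13 voted 1)


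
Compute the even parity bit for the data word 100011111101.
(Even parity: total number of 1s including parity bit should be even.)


Number of 1s in data: 8
Parity bit: 0

0


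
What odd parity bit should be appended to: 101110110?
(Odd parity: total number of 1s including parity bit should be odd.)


Number of 1s in data: 6
Parity bit: 1

1


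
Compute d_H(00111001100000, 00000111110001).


XOR: 00111110010001
Count of 1s: 7

7


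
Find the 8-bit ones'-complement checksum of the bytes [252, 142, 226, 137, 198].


Sum = 955 mod 256 = 187
Complement = 68

68


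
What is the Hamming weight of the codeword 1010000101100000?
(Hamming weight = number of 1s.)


Counting 1s in 1010000101100000

5


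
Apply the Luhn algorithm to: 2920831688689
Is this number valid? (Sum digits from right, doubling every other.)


Luhn sum = 68
68 mod 10 = 8

Invalid (Luhn sum mod 10 = 8)


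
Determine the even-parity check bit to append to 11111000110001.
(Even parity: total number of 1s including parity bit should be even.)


Number of 1s in data: 8
Parity bit: 0

0


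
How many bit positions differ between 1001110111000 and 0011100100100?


XOR: 1010010011100
Count of 1s: 6

6


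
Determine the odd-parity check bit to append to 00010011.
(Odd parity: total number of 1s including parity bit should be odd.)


Number of 1s in data: 3
Parity bit: 0

0


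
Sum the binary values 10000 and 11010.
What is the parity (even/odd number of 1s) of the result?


10000 = 16
11010 = 26
Sum = 42 = 101010
1s count = 3

odd parity (3 ones in 101010)


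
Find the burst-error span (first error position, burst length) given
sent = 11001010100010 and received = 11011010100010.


XOR: 00010000000000

Burst at position 3, length 1


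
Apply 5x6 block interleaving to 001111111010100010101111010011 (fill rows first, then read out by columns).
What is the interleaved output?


Matrix:
  001111
  111010
  100010
  101111
  010011
Read columns: 011100100111010100101111110011

011100100111010100101111110011


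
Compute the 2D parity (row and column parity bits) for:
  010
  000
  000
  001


Row parities: 1001
Column parities: 011

Row P: 1001, Col P: 011, Corner: 0


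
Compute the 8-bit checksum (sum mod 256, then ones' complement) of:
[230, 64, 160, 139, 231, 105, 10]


Sum = 939 mod 256 = 171
Complement = 84

84


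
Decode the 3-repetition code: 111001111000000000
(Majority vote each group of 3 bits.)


Groups: 111, 001, 111, 000, 000, 000
Majority votes: 101000

101000


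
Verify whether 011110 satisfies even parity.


Number of 1s: 4

Yes, parity is correct (4 ones)


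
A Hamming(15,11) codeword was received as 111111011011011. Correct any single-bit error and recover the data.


Syndrome = 0: no error detected

Data: 11101011011 (no errors)


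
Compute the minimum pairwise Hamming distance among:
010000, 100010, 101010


Comparing all pairs, minimum distance: 1
Can detect 0 errors, correct 0 errors

1


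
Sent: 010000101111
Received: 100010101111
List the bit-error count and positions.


XOR: 110010000000

3 error(s) at position(s): 0, 1, 4


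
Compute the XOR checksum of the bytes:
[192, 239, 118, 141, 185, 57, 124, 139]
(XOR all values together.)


XOR chain: 192 ^ 239 ^ 118 ^ 141 ^ 185 ^ 57 ^ 124 ^ 139 = 163

163


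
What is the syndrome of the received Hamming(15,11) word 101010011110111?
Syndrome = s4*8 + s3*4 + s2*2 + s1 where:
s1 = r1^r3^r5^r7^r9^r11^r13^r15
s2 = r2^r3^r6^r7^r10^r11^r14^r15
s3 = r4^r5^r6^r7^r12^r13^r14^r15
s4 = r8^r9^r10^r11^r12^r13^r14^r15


s1=1, s2=1, s3=0, s4=1

Syndrome = 11 (error at position 11)


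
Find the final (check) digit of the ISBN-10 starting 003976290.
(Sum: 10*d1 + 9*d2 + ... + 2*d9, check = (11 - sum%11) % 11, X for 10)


Weighted sum: 194
194 mod 11 = 7

Check digit: 4


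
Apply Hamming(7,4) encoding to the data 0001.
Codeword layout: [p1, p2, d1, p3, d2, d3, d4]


Parity bits: p1=1, p2=1, p3=1

1101001


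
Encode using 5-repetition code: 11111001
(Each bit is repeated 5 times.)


Each bit -> 5 copies

1111111111111111111111111000000000011111


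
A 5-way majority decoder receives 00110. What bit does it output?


Ones: 2 out of 5
Threshold: 3

0 (2/5 voted 1)


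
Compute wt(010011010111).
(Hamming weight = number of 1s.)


Counting 1s in 010011010111

7


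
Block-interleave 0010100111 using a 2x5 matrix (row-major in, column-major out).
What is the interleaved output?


Matrix:
  00101
  00111
Read columns: 0000110111

0000110111


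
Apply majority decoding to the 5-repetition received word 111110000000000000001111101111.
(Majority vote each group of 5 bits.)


Groups: 11111, 00000, 00000, 00000, 11111, 01111
Majority votes: 100011

100011


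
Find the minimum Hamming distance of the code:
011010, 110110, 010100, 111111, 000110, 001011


Comparing all pairs, minimum distance: 2
Can detect 1 errors, correct 0 errors

2


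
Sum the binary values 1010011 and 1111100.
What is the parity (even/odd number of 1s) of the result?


1010011 = 83
1111100 = 124
Sum = 207 = 11001111
1s count = 6

even parity (6 ones in 11001111)


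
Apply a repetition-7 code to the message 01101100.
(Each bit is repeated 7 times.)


Each bit -> 7 copies

00000001111111111111100000001111111111111100000000000000


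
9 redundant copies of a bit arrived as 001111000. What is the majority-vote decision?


Ones: 4 out of 9
Threshold: 5

0 (4/9 voted 1)


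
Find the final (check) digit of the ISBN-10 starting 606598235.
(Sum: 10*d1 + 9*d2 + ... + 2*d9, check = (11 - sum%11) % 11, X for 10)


Weighted sum: 264
264 mod 11 = 0

Check digit: 0


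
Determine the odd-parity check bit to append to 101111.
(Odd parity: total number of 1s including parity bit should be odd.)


Number of 1s in data: 5
Parity bit: 0

0


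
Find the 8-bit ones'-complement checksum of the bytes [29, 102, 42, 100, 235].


Sum = 508 mod 256 = 252
Complement = 3

3


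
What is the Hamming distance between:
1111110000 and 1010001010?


XOR: 0101111010
Count of 1s: 6

6


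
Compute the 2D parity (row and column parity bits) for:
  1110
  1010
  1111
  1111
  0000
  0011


Row parities: 100000
Column parities: 0111

Row P: 100000, Col P: 0111, Corner: 1


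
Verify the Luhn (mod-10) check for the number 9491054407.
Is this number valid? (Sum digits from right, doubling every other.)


Luhn sum = 47
47 mod 10 = 7

Invalid (Luhn sum mod 10 = 7)


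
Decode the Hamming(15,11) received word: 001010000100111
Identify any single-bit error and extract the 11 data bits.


Syndrome = 0: no error detected

Data: 11000100111 (no errors)


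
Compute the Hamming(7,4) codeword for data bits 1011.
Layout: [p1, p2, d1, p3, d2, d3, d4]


Parity bits: p1=0, p2=1, p3=0

0110011


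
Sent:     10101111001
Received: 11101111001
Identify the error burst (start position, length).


XOR: 01000000000

Burst at position 1, length 1


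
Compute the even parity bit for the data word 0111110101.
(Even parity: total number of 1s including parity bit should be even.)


Number of 1s in data: 7
Parity bit: 1

1


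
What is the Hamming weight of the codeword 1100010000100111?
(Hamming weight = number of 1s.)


Counting 1s in 1100010000100111

7


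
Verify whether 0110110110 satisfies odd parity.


Number of 1s: 6

No, parity error (6 ones)


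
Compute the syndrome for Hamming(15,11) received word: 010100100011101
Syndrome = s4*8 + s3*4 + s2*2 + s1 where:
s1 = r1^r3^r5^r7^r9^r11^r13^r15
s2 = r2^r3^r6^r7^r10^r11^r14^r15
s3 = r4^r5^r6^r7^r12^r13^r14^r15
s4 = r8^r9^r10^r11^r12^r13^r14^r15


s1=0, s2=0, s3=1, s4=0

Syndrome = 4 (error at position 4)


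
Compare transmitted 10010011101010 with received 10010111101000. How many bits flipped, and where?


XOR: 00000100000010

2 error(s) at position(s): 5, 12


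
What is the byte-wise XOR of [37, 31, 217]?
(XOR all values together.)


XOR chain: 37 ^ 31 ^ 217 = 227

227


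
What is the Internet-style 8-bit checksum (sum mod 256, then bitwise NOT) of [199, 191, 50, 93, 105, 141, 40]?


Sum = 819 mod 256 = 51
Complement = 204

204


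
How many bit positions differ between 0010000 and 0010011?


XOR: 0000011
Count of 1s: 2

2


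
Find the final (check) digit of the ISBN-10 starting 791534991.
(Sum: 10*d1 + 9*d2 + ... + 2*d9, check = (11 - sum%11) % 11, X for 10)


Weighted sum: 297
297 mod 11 = 0

Check digit: 0


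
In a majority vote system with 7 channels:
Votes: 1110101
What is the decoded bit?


Ones: 5 out of 7
Threshold: 4

1 (5/7 voted 1)


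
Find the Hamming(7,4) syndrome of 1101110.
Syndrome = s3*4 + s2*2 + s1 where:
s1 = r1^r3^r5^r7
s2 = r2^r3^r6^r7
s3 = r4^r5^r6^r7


s1=0, s2=0, s3=1

Syndrome = 4 (error at position 4)


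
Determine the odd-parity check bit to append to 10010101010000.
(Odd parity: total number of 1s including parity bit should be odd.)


Number of 1s in data: 5
Parity bit: 0

0


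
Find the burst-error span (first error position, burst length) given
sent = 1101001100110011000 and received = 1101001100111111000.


XOR: 0000000000001100000

Burst at position 12, length 2


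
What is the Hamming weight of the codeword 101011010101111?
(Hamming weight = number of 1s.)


Counting 1s in 101011010101111

10


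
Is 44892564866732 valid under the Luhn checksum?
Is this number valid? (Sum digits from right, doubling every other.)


Luhn sum = 75
75 mod 10 = 5

Invalid (Luhn sum mod 10 = 5)


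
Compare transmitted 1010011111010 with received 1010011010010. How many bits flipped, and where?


XOR: 0000000101000

2 error(s) at position(s): 7, 9


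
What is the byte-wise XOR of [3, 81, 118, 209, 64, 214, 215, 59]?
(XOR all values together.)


XOR chain: 3 ^ 81 ^ 118 ^ 209 ^ 64 ^ 214 ^ 215 ^ 59 = 143

143


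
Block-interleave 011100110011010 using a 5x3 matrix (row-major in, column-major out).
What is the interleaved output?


Matrix:
  011
  100
  110
  011
  010
Read columns: 011001011110010

011001011110010


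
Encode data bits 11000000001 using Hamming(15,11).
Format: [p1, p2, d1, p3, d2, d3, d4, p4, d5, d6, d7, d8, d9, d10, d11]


Parity bits: p1=1, p2=0, p3=0, p4=1

101010010000001


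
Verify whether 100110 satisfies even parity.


Number of 1s: 3

No, parity error (3 ones)


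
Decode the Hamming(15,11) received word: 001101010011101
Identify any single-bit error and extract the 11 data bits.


Syndrome = 12: error at position 12

Data: 10100010101 (corrected bit 12)


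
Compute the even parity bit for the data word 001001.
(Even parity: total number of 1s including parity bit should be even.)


Number of 1s in data: 2
Parity bit: 0

0


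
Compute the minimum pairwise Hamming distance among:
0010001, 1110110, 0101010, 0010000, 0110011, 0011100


Comparing all pairs, minimum distance: 1
Can detect 0 errors, correct 0 errors

1


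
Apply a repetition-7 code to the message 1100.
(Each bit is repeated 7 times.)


Each bit -> 7 copies

1111111111111100000000000000


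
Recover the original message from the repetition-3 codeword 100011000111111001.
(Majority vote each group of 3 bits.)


Groups: 100, 011, 000, 111, 111, 001
Majority votes: 010110

010110


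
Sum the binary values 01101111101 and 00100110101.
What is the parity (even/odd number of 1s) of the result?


01101111101 = 893
00100110101 = 309
Sum = 1202 = 10010110010
1s count = 5

odd parity (5 ones in 10010110010)


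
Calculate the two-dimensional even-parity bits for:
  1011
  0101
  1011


Row parities: 101
Column parities: 0101

Row P: 101, Col P: 0101, Corner: 0


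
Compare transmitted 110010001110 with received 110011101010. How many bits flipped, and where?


XOR: 000001100100

3 error(s) at position(s): 5, 6, 9


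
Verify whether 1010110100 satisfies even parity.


Number of 1s: 5

No, parity error (5 ones)


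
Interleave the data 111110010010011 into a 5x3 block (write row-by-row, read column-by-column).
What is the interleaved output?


Matrix:
  111
  110
  010
  010
  011
Read columns: 110001111110001

110001111110001


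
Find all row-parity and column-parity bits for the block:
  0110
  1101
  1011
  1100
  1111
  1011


Row parities: 011001
Column parities: 1000

Row P: 011001, Col P: 1000, Corner: 1


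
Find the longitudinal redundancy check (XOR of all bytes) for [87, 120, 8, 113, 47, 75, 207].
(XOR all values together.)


XOR chain: 87 ^ 120 ^ 8 ^ 113 ^ 47 ^ 75 ^ 207 = 253

253


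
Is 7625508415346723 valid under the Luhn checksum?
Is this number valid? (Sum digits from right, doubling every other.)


Luhn sum = 66
66 mod 10 = 6

Invalid (Luhn sum mod 10 = 6)


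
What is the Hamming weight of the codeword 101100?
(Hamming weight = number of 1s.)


Counting 1s in 101100

3


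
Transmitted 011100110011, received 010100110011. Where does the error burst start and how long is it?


XOR: 001000000000

Burst at position 2, length 1


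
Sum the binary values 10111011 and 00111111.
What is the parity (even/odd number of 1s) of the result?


10111011 = 187
00111111 = 63
Sum = 250 = 11111010
1s count = 6

even parity (6 ones in 11111010)


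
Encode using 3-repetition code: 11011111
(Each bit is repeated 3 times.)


Each bit -> 3 copies

111111000111111111111111


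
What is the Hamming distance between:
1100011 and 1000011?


XOR: 0100000
Count of 1s: 1

1


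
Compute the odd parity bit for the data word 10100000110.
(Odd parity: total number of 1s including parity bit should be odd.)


Number of 1s in data: 4
Parity bit: 1

1


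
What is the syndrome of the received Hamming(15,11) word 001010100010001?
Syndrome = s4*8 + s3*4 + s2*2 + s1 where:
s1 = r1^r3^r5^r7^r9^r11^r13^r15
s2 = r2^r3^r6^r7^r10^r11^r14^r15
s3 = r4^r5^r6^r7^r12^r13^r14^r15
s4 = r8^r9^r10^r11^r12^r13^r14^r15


s1=1, s2=0, s3=1, s4=0

Syndrome = 5 (error at position 5)


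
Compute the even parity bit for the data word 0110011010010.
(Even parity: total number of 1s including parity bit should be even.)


Number of 1s in data: 6
Parity bit: 0

0


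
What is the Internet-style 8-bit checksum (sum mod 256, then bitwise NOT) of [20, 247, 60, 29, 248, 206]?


Sum = 810 mod 256 = 42
Complement = 213

213


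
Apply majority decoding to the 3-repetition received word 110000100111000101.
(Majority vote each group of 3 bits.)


Groups: 110, 000, 100, 111, 000, 101
Majority votes: 100101

100101


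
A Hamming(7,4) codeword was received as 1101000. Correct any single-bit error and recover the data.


Syndrome = 7: error at position 7

Data: 0001 (corrected bit 7)


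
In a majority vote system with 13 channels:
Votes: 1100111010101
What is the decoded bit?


Ones: 8 out of 13
Threshold: 7

1 (8/13 voted 1)


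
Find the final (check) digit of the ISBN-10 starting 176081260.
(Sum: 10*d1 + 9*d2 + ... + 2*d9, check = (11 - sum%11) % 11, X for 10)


Weighted sum: 200
200 mod 11 = 2

Check digit: 9


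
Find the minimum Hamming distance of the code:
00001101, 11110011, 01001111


Comparing all pairs, minimum distance: 2
Can detect 1 errors, correct 0 errors

2


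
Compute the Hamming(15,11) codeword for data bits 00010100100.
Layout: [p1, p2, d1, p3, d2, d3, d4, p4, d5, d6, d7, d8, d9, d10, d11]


Parity bits: p1=0, p2=0, p3=0, p4=0

000000100100100


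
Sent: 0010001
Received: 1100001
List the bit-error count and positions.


XOR: 1110000

3 error(s) at position(s): 0, 1, 2


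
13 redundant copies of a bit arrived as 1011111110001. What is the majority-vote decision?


Ones: 9 out of 13
Threshold: 7

1 (9/13 voted 1)


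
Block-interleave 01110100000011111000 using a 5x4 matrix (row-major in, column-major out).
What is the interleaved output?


Matrix:
  0111
  0100
  0000
  1111
  1000
Read columns: 00011110101001010010

00011110101001010010


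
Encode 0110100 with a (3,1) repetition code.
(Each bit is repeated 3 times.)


Each bit -> 3 copies

000111111000111000000


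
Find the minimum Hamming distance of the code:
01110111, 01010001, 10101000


Comparing all pairs, minimum distance: 3
Can detect 2 errors, correct 1 errors

3


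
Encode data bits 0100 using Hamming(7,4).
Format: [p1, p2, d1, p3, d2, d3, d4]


Parity bits: p1=1, p2=0, p3=1

1001100


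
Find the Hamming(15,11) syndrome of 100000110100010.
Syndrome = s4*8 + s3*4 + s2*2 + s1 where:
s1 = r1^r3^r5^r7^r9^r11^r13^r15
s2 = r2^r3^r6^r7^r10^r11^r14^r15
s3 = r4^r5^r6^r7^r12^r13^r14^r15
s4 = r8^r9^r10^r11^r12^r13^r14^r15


s1=0, s2=1, s3=0, s4=1

Syndrome = 10 (error at position 10)


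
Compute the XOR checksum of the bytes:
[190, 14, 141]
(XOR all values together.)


XOR chain: 190 ^ 14 ^ 141 = 61

61


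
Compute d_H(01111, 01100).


XOR: 00011
Count of 1s: 2

2


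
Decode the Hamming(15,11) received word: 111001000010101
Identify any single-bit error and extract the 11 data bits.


Syndrome = 15: error at position 15

Data: 10100010100 (corrected bit 15)


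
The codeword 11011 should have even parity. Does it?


Number of 1s: 4

Yes, parity is correct (4 ones)


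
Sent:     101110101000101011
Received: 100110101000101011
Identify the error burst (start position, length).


XOR: 001000000000000000

Burst at position 2, length 1


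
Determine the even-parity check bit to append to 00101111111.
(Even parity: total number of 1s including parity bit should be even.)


Number of 1s in data: 8
Parity bit: 0

0


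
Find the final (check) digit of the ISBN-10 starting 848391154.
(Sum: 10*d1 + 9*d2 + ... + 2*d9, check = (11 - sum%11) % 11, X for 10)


Weighted sum: 287
287 mod 11 = 1

Check digit: X


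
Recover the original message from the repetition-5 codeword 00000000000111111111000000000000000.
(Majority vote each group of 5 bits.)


Groups: 00000, 00000, 01111, 11111, 00000, 00000, 00000
Majority votes: 0011000

0011000


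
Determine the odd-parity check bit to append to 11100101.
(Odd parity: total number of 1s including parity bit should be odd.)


Number of 1s in data: 5
Parity bit: 0

0


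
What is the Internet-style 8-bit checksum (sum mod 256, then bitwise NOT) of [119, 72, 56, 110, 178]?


Sum = 535 mod 256 = 23
Complement = 232

232


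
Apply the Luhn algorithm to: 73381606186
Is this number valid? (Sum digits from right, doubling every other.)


Luhn sum = 44
44 mod 10 = 4

Invalid (Luhn sum mod 10 = 4)


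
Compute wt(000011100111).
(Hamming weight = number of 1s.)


Counting 1s in 000011100111

6


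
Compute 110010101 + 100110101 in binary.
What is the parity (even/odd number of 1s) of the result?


110010101 = 405
100110101 = 309
Sum = 714 = 1011001010
1s count = 5

odd parity (5 ones in 1011001010)


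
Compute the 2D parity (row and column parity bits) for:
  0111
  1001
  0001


Row parities: 101
Column parities: 1111

Row P: 101, Col P: 1111, Corner: 0


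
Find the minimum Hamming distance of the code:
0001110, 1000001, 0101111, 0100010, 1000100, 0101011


Comparing all pairs, minimum distance: 1
Can detect 0 errors, correct 0 errors

1


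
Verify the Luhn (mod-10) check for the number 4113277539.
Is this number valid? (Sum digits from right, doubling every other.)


Luhn sum = 50
50 mod 10 = 0

Valid (Luhn sum mod 10 = 0)


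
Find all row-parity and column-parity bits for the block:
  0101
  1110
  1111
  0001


Row parities: 0101
Column parities: 0101

Row P: 0101, Col P: 0101, Corner: 0


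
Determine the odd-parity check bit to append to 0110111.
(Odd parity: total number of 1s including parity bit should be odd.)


Number of 1s in data: 5
Parity bit: 0

0


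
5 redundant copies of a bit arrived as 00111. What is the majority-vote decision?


Ones: 3 out of 5
Threshold: 3

1 (3/5 voted 1)


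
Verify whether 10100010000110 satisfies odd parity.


Number of 1s: 5

Yes, parity is correct (5 ones)


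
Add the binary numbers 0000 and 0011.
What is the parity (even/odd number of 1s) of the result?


0000 = 0
0011 = 3
Sum = 3 = 11
1s count = 2

even parity (2 ones in 11)


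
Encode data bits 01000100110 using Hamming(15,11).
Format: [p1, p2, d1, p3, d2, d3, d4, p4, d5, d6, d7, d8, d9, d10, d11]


Parity bits: p1=0, p2=0, p3=1, p4=1

000110010100110


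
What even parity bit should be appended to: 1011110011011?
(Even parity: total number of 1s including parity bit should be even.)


Number of 1s in data: 9
Parity bit: 1

1


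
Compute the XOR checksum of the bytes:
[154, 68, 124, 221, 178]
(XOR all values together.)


XOR chain: 154 ^ 68 ^ 124 ^ 221 ^ 178 = 205

205


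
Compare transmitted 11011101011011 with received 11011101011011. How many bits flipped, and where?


XOR: 00000000000000

0 errors (received matches sent)


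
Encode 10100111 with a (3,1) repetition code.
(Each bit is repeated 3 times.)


Each bit -> 3 copies

111000111000000111111111


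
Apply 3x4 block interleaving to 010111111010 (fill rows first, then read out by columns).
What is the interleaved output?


Matrix:
  0101
  1111
  1010
Read columns: 011110011110

011110011110


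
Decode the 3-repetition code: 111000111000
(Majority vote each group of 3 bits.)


Groups: 111, 000, 111, 000
Majority votes: 1010

1010


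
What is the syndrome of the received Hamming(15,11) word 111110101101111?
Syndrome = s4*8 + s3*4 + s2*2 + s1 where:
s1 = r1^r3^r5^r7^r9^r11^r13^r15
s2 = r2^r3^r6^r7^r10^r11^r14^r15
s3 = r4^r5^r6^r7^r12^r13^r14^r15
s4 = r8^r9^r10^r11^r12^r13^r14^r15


s1=1, s2=0, s3=1, s4=0

Syndrome = 5 (error at position 5)


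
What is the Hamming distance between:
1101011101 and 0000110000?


XOR: 1101101101
Count of 1s: 7

7


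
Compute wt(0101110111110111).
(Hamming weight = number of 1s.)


Counting 1s in 0101110111110111

12


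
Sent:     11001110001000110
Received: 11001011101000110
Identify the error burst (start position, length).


XOR: 00000101100000000

Burst at position 5, length 4


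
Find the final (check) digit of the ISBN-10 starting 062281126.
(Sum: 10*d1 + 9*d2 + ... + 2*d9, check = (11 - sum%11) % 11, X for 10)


Weighted sum: 159
159 mod 11 = 5

Check digit: 6


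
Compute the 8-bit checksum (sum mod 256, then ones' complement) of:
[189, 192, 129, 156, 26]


Sum = 692 mod 256 = 180
Complement = 75

75


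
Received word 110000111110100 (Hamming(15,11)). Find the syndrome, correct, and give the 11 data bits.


Syndrome = 9: error at position 9

Data: 00010110100 (corrected bit 9)


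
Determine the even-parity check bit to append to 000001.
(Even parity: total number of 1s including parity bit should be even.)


Number of 1s in data: 1
Parity bit: 1

1


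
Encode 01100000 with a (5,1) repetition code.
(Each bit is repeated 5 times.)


Each bit -> 5 copies

0000011111111110000000000000000000000000


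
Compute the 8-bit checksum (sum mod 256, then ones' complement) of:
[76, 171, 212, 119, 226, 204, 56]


Sum = 1064 mod 256 = 40
Complement = 215

215


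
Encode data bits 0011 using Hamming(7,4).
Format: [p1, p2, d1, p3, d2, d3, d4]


Parity bits: p1=1, p2=0, p3=0

1000011


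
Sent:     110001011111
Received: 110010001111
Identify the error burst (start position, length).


XOR: 000011010000

Burst at position 4, length 4


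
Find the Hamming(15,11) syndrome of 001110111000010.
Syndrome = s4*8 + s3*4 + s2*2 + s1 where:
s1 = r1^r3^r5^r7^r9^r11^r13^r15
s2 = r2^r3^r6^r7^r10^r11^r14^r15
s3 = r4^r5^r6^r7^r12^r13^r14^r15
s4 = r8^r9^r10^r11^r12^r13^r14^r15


s1=0, s2=1, s3=0, s4=1

Syndrome = 10 (error at position 10)


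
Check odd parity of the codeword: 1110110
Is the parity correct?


Number of 1s: 5

Yes, parity is correct (5 ones)


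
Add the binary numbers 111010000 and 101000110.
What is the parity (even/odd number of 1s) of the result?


111010000 = 464
101000110 = 326
Sum = 790 = 1100010110
1s count = 5

odd parity (5 ones in 1100010110)


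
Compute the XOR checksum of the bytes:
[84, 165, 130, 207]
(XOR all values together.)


XOR chain: 84 ^ 165 ^ 130 ^ 207 = 188

188


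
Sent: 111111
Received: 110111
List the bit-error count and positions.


XOR: 001000

1 error(s) at position(s): 2


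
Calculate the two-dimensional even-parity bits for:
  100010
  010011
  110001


Row parities: 011
Column parities: 000000

Row P: 011, Col P: 000000, Corner: 0


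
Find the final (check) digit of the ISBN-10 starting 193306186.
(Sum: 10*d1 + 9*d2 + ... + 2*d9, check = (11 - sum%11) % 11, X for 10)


Weighted sum: 206
206 mod 11 = 8

Check digit: 3


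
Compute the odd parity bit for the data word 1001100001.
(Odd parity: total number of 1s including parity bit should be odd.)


Number of 1s in data: 4
Parity bit: 1

1


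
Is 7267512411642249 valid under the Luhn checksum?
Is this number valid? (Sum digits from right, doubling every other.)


Luhn sum = 60
60 mod 10 = 0

Valid (Luhn sum mod 10 = 0)


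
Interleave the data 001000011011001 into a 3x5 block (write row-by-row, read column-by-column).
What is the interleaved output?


Matrix:
  00100
  00110
  11001
Read columns: 001001110010001

001001110010001


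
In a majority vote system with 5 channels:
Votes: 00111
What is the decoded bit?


Ones: 3 out of 5
Threshold: 3

1 (3/5 voted 1)


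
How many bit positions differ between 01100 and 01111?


XOR: 00011
Count of 1s: 2

2


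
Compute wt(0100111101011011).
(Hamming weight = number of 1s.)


Counting 1s in 0100111101011011

10


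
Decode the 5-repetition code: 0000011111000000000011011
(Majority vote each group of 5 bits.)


Groups: 00000, 11111, 00000, 00000, 11011
Majority votes: 01001

01001


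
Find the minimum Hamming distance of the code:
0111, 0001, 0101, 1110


Comparing all pairs, minimum distance: 1
Can detect 0 errors, correct 0 errors

1


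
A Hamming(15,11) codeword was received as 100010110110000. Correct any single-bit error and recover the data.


Syndrome = 10: error at position 10

Data: 01010010000 (corrected bit 10)


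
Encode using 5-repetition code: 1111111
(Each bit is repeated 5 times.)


Each bit -> 5 copies

11111111111111111111111111111111111


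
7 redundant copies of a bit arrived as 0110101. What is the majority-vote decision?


Ones: 4 out of 7
Threshold: 4

1 (4/7 voted 1)


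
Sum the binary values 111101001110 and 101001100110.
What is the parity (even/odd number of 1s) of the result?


111101001110 = 3918
101001100110 = 2662
Sum = 6580 = 1100110110100
1s count = 7

odd parity (7 ones in 1100110110100)


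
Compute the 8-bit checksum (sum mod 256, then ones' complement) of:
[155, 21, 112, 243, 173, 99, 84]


Sum = 887 mod 256 = 119
Complement = 136

136


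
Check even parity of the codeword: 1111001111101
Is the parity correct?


Number of 1s: 10

Yes, parity is correct (10 ones)


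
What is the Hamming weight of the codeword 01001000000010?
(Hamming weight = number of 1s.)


Counting 1s in 01001000000010

3


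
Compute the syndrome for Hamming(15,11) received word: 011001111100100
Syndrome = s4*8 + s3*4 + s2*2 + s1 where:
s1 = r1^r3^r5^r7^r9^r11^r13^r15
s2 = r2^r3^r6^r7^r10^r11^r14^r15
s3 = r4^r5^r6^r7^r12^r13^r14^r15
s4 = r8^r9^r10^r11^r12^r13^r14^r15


s1=0, s2=1, s3=1, s4=0

Syndrome = 6 (error at position 6)


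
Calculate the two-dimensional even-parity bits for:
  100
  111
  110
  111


Row parities: 1101
Column parities: 010

Row P: 1101, Col P: 010, Corner: 1


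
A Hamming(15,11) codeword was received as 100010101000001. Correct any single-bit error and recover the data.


Syndrome = 5: error at position 5

Data: 00011000001 (corrected bit 5)


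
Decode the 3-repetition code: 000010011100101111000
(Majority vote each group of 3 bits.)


Groups: 000, 010, 011, 100, 101, 111, 000
Majority votes: 0010110

0010110


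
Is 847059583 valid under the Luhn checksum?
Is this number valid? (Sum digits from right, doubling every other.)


Luhn sum = 52
52 mod 10 = 2

Invalid (Luhn sum mod 10 = 2)


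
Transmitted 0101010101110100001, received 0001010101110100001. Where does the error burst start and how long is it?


XOR: 0100000000000000000

Burst at position 1, length 1


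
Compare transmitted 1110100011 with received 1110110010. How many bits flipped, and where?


XOR: 0000010001

2 error(s) at position(s): 5, 9


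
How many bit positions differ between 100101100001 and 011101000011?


XOR: 111000100010
Count of 1s: 5

5


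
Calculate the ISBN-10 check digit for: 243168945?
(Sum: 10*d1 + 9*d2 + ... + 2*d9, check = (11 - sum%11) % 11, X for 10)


Weighted sum: 221
221 mod 11 = 1

Check digit: X


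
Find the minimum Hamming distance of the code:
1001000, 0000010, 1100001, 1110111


Comparing all pairs, minimum distance: 3
Can detect 2 errors, correct 1 errors

3


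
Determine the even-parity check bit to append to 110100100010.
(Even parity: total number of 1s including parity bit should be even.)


Number of 1s in data: 5
Parity bit: 1

1


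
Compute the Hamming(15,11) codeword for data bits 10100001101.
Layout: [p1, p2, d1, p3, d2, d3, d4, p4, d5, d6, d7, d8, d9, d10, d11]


Parity bits: p1=1, p2=1, p3=0, p4=1

111001010001101


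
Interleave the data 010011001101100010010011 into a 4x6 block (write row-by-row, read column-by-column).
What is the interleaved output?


Matrix:
  010011
  001101
  100010
  010011
Read columns: 001010010100010010111101

001010010100010010111101


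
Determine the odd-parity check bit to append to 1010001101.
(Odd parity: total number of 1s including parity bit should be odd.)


Number of 1s in data: 5
Parity bit: 0

0


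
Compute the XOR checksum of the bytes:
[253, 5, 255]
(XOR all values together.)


XOR chain: 253 ^ 5 ^ 255 = 7

7


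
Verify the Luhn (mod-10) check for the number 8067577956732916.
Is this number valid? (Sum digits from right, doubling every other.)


Luhn sum = 75
75 mod 10 = 5

Invalid (Luhn sum mod 10 = 5)


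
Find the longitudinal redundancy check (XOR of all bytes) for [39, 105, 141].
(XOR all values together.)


XOR chain: 39 ^ 105 ^ 141 = 195

195


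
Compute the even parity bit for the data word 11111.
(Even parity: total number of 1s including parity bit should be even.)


Number of 1s in data: 5
Parity bit: 1

1


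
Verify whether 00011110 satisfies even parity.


Number of 1s: 4

Yes, parity is correct (4 ones)


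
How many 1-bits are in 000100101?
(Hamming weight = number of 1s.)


Counting 1s in 000100101

3


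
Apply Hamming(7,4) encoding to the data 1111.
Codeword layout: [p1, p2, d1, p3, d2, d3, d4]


Parity bits: p1=1, p2=1, p3=1

1111111


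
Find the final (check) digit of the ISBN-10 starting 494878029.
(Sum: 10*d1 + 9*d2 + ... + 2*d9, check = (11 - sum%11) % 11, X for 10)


Weighted sum: 315
315 mod 11 = 7

Check digit: 4


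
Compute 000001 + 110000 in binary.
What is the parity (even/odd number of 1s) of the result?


000001 = 1
110000 = 48
Sum = 49 = 110001
1s count = 3

odd parity (3 ones in 110001)


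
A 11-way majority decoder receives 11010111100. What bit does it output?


Ones: 7 out of 11
Threshold: 6

1 (7/11 voted 1)


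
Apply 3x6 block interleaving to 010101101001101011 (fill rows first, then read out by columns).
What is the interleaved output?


Matrix:
  010101
  101001
  101011
Read columns: 011100011100001111

011100011100001111


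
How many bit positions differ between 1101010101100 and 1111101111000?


XOR: 0010111010100
Count of 1s: 6

6


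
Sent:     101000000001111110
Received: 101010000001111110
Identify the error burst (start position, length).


XOR: 000010000000000000

Burst at position 4, length 1


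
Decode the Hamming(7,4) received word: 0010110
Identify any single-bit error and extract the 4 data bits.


Syndrome = 0: no error detected

Data: 1110 (no errors)


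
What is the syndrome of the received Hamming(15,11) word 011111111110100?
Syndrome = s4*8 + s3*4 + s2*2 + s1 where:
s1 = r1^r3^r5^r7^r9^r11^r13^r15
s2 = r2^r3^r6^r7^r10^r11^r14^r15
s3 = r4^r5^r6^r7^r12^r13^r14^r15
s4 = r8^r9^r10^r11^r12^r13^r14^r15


s1=0, s2=0, s3=1, s4=1

Syndrome = 12 (error at position 12)


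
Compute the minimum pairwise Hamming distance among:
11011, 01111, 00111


Comparing all pairs, minimum distance: 1
Can detect 0 errors, correct 0 errors

1


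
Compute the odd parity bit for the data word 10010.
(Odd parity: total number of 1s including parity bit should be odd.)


Number of 1s in data: 2
Parity bit: 1

1


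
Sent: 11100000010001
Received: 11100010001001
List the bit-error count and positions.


XOR: 00000010011000

3 error(s) at position(s): 6, 9, 10


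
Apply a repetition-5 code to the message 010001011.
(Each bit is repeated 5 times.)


Each bit -> 5 copies

000001111100000000000000011111000001111111111


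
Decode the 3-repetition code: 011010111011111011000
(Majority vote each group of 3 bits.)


Groups: 011, 010, 111, 011, 111, 011, 000
Majority votes: 1011110

1011110


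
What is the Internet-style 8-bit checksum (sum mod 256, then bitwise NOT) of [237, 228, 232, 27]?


Sum = 724 mod 256 = 212
Complement = 43

43


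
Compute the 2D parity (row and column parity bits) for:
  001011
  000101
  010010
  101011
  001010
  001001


Row parities: 100000
Column parities: 110100

Row P: 100000, Col P: 110100, Corner: 1


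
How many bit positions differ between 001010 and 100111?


XOR: 101101
Count of 1s: 4

4


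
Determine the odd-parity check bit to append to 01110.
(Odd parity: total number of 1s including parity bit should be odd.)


Number of 1s in data: 3
Parity bit: 0

0


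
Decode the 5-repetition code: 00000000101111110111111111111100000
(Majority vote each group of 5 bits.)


Groups: 00000, 00010, 11111, 10111, 11111, 11111, 00000
Majority votes: 0011110

0011110


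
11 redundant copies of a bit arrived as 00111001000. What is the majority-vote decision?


Ones: 4 out of 11
Threshold: 6

0 (4/11 voted 1)


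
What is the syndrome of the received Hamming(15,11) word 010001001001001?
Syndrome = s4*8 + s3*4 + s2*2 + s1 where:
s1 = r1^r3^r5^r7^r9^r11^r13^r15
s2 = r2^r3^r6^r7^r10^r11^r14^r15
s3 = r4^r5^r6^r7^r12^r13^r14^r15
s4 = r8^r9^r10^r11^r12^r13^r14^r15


s1=0, s2=1, s3=1, s4=1

Syndrome = 14 (error at position 14)


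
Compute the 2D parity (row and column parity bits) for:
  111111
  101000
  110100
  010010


Row parities: 0010
Column parities: 110001

Row P: 0010, Col P: 110001, Corner: 1


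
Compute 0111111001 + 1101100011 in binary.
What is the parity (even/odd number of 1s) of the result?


0111111001 = 505
1101100011 = 867
Sum = 1372 = 10101011100
1s count = 6

even parity (6 ones in 10101011100)


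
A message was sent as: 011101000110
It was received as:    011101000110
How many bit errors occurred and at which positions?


XOR: 000000000000

0 errors (received matches sent)


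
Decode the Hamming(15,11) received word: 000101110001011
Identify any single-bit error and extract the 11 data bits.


Syndrome = 0: no error detected

Data: 00110001011 (no errors)


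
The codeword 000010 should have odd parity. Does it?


Number of 1s: 1

Yes, parity is correct (1 ones)


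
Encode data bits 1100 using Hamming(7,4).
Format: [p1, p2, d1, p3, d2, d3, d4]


Parity bits: p1=0, p2=1, p3=1

0111100


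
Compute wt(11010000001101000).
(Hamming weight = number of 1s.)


Counting 1s in 11010000001101000

6


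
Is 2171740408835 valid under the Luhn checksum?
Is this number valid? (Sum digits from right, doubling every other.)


Luhn sum = 62
62 mod 10 = 2

Invalid (Luhn sum mod 10 = 2)


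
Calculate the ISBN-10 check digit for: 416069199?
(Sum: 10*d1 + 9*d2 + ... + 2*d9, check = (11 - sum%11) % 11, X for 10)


Weighted sum: 227
227 mod 11 = 7

Check digit: 4


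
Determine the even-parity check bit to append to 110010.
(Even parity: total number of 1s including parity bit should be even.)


Number of 1s in data: 3
Parity bit: 1

1


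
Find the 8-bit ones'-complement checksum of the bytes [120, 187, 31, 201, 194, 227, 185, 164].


Sum = 1309 mod 256 = 29
Complement = 226

226


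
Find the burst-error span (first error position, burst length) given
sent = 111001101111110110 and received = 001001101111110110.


XOR: 110000000000000000

Burst at position 0, length 2


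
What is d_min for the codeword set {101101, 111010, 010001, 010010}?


Comparing all pairs, minimum distance: 2
Can detect 1 errors, correct 0 errors

2


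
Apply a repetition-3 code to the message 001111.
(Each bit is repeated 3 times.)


Each bit -> 3 copies

000000111111111111


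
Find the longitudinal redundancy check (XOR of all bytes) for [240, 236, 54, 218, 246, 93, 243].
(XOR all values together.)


XOR chain: 240 ^ 236 ^ 54 ^ 218 ^ 246 ^ 93 ^ 243 = 168

168


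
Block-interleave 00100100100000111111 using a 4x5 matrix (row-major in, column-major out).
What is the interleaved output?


Matrix:
  00100
  10010
  00001
  11111
Read columns: 01010001100101010011

01010001100101010011


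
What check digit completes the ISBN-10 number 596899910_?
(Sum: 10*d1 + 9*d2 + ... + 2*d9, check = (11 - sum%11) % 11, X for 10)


Weighted sum: 373
373 mod 11 = 10

Check digit: 1


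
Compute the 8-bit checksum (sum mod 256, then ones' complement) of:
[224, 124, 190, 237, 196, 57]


Sum = 1028 mod 256 = 4
Complement = 251

251


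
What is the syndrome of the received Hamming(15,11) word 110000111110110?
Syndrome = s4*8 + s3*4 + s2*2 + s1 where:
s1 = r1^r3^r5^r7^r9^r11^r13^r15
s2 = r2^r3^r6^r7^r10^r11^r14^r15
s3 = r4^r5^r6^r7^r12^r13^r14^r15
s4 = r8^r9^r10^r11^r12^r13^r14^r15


s1=1, s2=1, s3=1, s4=0

Syndrome = 7 (error at position 7)


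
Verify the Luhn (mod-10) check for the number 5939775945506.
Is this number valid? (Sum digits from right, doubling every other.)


Luhn sum = 68
68 mod 10 = 8

Invalid (Luhn sum mod 10 = 8)


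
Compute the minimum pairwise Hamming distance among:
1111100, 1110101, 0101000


Comparing all pairs, minimum distance: 2
Can detect 1 errors, correct 0 errors

2


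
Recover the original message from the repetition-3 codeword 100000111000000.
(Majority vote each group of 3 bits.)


Groups: 100, 000, 111, 000, 000
Majority votes: 00100

00100


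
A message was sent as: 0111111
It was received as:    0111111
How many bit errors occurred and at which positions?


XOR: 0000000

0 errors (received matches sent)


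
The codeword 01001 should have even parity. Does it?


Number of 1s: 2

Yes, parity is correct (2 ones)
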